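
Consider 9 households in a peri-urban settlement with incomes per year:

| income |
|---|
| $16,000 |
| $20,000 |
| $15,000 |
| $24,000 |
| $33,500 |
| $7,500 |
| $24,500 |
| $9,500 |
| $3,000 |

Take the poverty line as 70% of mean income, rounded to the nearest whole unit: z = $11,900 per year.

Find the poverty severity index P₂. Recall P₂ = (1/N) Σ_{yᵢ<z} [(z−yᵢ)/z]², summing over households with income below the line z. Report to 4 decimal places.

Below z: $3,000, $7,500, $9,500 (q = 3 of N = 9).
Normalized shortfalls: (11900−3000)/11900 = 0.7479; (11900−7500)/11900 = 0.3697; (11900−9500)/11900 = 0.2017.
Squared: 0.5594; 0.1367; 0.0407.
Sum = 0.736742; P₂ = 0.736742 / 9 = 0.0819.

0.0819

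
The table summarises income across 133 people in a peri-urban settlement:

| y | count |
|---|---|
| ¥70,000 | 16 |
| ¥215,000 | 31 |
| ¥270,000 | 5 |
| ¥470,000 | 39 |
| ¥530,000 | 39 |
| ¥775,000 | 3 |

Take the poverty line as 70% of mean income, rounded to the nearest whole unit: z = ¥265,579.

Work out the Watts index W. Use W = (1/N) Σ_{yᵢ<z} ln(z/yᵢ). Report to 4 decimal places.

0.2097

Poor units: 16×¥70,000, 31×¥215,000 (q = 47 of N = 133).
Log gaps: ln(265579/70000) = 1.3334 (×16); ln(265579/215000) = 0.2113 (×31).
W = 27.884178 / 133 = 0.2097.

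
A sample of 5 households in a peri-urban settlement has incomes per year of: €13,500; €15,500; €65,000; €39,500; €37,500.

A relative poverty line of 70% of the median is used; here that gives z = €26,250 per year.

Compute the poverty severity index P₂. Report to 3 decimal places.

0.081

Below the line: €13,500, €15,500 (q = 2 of N = 5).
Normalized shortfalls: (26250−13500)/26250 = 0.4857; (26250−15500)/26250 = 0.4095.
Squared: 0.2359; 0.1677.
Sum = 0.403628; P₂ = 0.403628 / 5 = 0.081.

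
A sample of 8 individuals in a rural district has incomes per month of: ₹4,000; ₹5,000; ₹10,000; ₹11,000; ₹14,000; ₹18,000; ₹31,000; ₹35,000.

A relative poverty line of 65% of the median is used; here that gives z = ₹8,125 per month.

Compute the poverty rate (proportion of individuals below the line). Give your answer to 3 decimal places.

2 of the 8 individuals have income below ₹8,125.
H = 2/8 = 0.250.

0.250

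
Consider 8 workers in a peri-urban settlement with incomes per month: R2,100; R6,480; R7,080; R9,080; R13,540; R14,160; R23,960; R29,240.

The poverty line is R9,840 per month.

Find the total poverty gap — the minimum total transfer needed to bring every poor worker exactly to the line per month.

R14,620

Incomes under z: R2,100, R6,480, R7,080, R9,080 (q = 4 of N = 8).
Individual gaps: 9840−2100 = 7740; 9840−6480 = 3360; 9840−7080 = 2760; 9840−9080 = 760.
Aggregate gap = R14,620.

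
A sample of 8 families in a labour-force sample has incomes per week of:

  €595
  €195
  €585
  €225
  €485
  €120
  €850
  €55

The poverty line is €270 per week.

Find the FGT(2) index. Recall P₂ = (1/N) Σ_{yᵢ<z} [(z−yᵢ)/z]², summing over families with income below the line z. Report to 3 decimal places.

0.131

Below z: €55, €120, €195, €225 (q = 4 of N = 8).
Shortfall ratios: (270−55)/270 = 0.7963; (270−120)/270 = 0.5556; (270−195)/270 = 0.2778; (270−225)/270 = 0.1667.
Squared: 0.6341; 0.3086; 0.0772; 0.0278.
Sum = 1.047668; P₂ = 1.047668 / 8 = 0.131.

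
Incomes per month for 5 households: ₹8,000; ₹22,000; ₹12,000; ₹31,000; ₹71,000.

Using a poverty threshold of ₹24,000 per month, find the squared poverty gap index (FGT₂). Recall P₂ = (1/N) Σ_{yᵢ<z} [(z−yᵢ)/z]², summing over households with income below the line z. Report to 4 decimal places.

Below z: ₹8,000, ₹12,000, ₹22,000 (q = 3 of N = 5).
Relative gaps: (24000−8000)/24000 = 0.6667; (24000−12000)/24000 = 0.5000; (24000−22000)/24000 = 0.0833.
Squared: 0.4444; 0.2500; 0.0069.
Sum = 0.701389; P₂ = 0.701389 / 5 = 0.1403.

0.1403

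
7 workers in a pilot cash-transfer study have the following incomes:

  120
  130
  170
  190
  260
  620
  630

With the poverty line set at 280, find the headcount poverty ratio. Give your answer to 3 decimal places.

0.714

5 of the 7 workers have income below 280.
H = 5/7 = 0.714.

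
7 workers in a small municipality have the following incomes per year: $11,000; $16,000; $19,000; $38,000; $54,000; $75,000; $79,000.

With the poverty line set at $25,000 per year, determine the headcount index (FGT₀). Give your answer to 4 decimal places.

3 of the 7 workers have income below $25,000.
H = 3/7 = 0.4286.

0.4286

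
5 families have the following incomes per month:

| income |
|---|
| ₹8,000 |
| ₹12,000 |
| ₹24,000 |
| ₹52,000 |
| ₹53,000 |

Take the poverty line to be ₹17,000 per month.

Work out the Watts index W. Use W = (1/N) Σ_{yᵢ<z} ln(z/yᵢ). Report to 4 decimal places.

Below z: ₹8,000, ₹12,000 (q = 2 of N = 5).
ln(z/y) terms: ln(17000/8000) = 0.7538; ln(17000/12000) = 0.3483.
W = 1.102078 / 5 = 0.2204.

0.2204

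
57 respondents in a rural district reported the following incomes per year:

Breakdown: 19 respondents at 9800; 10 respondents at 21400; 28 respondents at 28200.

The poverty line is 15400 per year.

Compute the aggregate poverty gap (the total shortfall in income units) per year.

Incomes under z: 19×9800 (q = 19 of N = 57).
Individual gaps: 19×(15400−9800) = 106400.
Aggregate gap = 106400.

106400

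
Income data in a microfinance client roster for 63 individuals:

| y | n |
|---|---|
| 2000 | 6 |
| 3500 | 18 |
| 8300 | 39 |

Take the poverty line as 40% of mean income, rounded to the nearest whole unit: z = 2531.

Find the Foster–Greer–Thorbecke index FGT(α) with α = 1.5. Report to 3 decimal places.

0.009

Poor units: 6×2000 (q = 6 of N = 63).
Relative gaps: (2531−2000)/2531 = 0.2098 (×6).
Raised to α = 1.5: 0.09610 (×6).
Sum = 0.576574; FGT(1.5) = 0.576574 / 63 = 0.009.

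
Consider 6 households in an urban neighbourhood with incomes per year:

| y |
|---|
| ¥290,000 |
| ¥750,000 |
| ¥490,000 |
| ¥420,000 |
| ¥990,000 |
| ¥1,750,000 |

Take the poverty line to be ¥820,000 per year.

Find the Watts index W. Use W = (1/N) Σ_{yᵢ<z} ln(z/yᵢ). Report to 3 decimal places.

0.385

Below the line: ¥290,000, ¥420,000, ¥490,000, ¥750,000 (q = 4 of N = 6).
Log gaps: ln(820000/290000) = 1.0394; ln(820000/420000) = 0.6690; ln(820000/490000) = 0.5149; ln(820000/750000) = 0.0892.
W = 2.312603 / 6 = 0.385.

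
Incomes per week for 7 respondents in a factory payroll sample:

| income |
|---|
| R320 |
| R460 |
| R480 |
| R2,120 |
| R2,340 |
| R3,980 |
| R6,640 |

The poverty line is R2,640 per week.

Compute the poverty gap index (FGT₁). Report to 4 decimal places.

Incomes under z: R320, R460, R480, R2,120, R2,340 (q = 5 of N = 7).
Relative gaps: (2640−320)/2640 = 0.8788; (2640−460)/2640 = 0.8258; (2640−480)/2640 = 0.8182; (2640−2120)/2640 = 0.1970; (2640−2340)/2640 = 0.1136.
Sum of shortfalls = 2.833333; P₁ averages over all N: 2.833333 / 7 = 0.4048.

0.4048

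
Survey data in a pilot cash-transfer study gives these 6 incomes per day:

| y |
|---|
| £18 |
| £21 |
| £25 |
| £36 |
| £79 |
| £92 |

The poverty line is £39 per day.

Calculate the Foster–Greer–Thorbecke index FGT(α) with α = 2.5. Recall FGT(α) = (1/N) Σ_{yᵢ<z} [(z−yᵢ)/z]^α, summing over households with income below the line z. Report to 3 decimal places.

Poor units: £18, £21, £25, £36 (q = 4 of N = 6).
Relative gaps: (39−18)/39 = 0.5385; (39−21)/39 = 0.4615; (39−25)/39 = 0.3590; (39−36)/39 = 0.0769.
Raised to α = 2.5: 0.21276; 0.14472; 0.07721; 0.00164.
Sum = 0.436324; FGT(2.5) = 0.436324 / 6 = 0.073.

0.073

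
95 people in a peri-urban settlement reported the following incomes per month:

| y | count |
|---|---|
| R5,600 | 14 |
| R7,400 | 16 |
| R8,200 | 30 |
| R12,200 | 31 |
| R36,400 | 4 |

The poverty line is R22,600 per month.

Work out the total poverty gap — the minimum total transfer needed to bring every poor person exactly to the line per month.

Below z: 14×R5,600, 16×R7,400, 30×R8,200, 31×R12,200 (q = 91 of N = 95).
Individual gaps: 14×(22600−5600) = 238000; 16×(22600−7400) = 243200; 30×(22600−8200) = 432000; 31×(22600−12200) = 322400.
Aggregate gap = R1,235,600.

R1,235,600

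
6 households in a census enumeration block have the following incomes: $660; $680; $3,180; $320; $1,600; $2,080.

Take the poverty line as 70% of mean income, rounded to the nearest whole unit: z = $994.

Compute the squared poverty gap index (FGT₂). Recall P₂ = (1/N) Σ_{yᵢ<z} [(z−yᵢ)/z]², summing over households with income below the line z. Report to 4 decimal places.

0.1121

Poor units: $320, $660, $680 (q = 3 of N = 6).
Normalized shortfalls: (994−320)/994 = 0.6781; (994−660)/994 = 0.3360; (994−680)/994 = 0.3159.
Squared: 0.4598; 0.1129; 0.0998.
Sum = 0.672473; P₂ = 0.672473 / 6 = 0.1121.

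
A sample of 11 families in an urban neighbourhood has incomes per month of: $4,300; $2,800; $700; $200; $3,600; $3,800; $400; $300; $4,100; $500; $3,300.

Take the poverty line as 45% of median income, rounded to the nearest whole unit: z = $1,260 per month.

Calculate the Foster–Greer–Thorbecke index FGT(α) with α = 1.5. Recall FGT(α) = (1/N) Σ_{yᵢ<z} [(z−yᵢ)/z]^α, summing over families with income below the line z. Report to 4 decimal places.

0.2514

Incomes under z: $200, $300, $400, $500, $700 (q = 5 of N = 11).
Gap ratios (z−y)/z: (1260−200)/1260 = 0.8413; (1260−300)/1260 = 0.7619; (1260−400)/1260 = 0.6825; (1260−500)/1260 = 0.6032; (1260−700)/1260 = 0.4444.
Raised to α = 1.5: 0.77162; 0.66504; 0.56389; 0.46845; 0.29630.
Sum = 2.765299; FGT(1.5) = 2.765299 / 11 = 0.2514.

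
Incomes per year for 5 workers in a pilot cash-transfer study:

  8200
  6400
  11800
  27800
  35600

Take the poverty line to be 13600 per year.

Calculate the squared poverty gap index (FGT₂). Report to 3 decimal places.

0.091

Below z: 6400, 8200, 11800 (q = 3 of N = 5).
Gap ratios (z−y)/z: (13600−6400)/13600 = 0.5294; (13600−8200)/13600 = 0.3971; (13600−11800)/13600 = 0.1324.
Squared: 0.2803; 0.1577; 0.0175.
Sum = 0.455450; P₂ = 0.455450 / 5 = 0.091.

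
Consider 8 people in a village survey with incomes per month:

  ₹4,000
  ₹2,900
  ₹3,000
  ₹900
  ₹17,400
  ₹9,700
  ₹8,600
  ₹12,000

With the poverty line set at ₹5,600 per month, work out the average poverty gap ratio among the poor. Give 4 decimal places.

Incomes under z: ₹900, ₹2,900, ₹3,000, ₹4,000 (q = 4 of N = 8).
Relative gaps: 0.8393, 0.4821, 0.4643, 0.2857; sum = 2.071429.
The income-gap ratio divides by q (the poor only): 2.071429 / 4 = 0.5179.

0.5179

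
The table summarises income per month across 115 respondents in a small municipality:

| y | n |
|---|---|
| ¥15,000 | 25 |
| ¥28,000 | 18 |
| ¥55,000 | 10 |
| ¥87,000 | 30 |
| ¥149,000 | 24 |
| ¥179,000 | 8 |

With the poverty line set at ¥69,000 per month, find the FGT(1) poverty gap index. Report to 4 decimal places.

0.2808

Incomes under z: 25×¥15,000, 18×¥28,000, 10×¥55,000 (q = 53 of N = 115).
Gap ratios (z−y)/z: (69000−15000)/69000 = 0.7826 (×25); (69000−28000)/69000 = 0.5942 (×18); (69000−55000)/69000 = 0.2029 (×10).
Σ = 32.289855. Dividing by the full population N = 115 gives P₁ = 0.2808.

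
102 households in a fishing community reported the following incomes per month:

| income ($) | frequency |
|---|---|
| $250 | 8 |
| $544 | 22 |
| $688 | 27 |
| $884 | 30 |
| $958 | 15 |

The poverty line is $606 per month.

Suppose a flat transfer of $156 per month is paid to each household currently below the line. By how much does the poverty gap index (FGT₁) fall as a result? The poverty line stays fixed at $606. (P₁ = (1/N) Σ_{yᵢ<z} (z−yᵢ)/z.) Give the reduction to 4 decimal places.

Before: below the line — 8×$250, 22×$544; poverty gap index (FGT₁) = 0.068142.
After the $156 transfer: below the line — 8×$406; poverty gap index (FGT₁) = 0.025885.
Reduction = 0.068142 − 0.025885 = 0.0423.

0.0423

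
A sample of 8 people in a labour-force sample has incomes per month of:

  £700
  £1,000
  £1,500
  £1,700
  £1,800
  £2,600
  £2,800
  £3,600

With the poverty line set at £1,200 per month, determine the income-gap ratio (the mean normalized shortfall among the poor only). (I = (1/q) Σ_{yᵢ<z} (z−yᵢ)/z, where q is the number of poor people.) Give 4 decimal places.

Incomes under z: £700, £1,000 (q = 2 of N = 8).
Relative gaps: 0.4167, 0.1667; sum = 0.583333.
I averages over the q = 2 poor units only: 0.583333 / 2 = 0.2917.

0.2917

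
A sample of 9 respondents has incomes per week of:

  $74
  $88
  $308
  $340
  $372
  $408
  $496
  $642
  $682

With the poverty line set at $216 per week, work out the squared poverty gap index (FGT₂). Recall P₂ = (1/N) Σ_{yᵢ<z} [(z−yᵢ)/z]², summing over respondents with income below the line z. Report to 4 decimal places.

Poor units: $74, $88 (q = 2 of N = 9).
Relative gaps: (216−74)/216 = 0.6574; (216−88)/216 = 0.5926.
Squared: 0.4322; 0.3512.
Sum = 0.783350; P₂ = 0.783350 / 9 = 0.0870.

0.0870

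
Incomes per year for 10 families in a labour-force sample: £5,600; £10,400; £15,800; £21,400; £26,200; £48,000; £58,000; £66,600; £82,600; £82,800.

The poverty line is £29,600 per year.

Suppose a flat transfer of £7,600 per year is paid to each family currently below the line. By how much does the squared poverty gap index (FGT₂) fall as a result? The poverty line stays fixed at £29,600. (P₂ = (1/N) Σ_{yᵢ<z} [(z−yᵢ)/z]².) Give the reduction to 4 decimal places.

0.0881

Before: below the line — £5,600, £10,400, £15,800, £21,400, £26,200; squared poverty gap index (FGT₂) = 0.138545.
After the £7,600 transfer: below the line — £13,200, £18,000, £23,400, £29,000; squared poverty gap index (FGT₂) = 0.050484.
Reduction = 0.138545 − 0.050484 = 0.0881.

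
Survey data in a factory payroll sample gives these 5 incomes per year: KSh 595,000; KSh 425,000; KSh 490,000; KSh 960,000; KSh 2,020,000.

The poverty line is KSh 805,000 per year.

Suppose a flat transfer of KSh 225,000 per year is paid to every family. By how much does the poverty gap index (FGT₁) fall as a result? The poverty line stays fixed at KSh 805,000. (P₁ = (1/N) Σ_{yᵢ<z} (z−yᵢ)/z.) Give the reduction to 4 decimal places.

Before: below the line — KSh 425,000, KSh 490,000, KSh 595,000; poverty gap index (FGT₁) = 0.224845.
After the KSh 225,000 transfer: below the line — KSh 650,000, KSh 715,000; poverty gap index (FGT₁) = 0.060870.
Reduction = 0.224845 − 0.060870 = 0.1640.

0.1640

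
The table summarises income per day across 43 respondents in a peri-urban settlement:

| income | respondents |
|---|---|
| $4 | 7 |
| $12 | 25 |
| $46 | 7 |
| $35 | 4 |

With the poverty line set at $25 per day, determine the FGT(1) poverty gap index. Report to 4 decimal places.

0.4391

Below z: 7×$4, 25×$12 (q = 32 of N = 43).
Normalized shortfalls: (25−4)/25 = 0.8400 (×7); (25−12)/25 = 0.5200 (×25).
Σ = 18.880000. Dividing by the full population N = 43 gives P₁ = 0.4391.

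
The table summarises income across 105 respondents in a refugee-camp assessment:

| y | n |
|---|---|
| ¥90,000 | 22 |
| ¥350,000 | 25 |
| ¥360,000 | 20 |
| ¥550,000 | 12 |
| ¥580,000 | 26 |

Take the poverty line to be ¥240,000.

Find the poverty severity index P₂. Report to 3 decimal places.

0.082

Below z: 22×¥90,000 (q = 22 of N = 105).
Normalized shortfalls: (240000−90000)/240000 = 0.6250 (×22).
Squared: 0.3906 (×22).
Sum = 8.593750; P₂ = 8.593750 / 105 = 0.082.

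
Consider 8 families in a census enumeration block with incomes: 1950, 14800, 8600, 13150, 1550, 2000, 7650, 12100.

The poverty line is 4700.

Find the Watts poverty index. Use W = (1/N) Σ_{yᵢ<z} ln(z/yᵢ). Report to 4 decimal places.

Poor units: 1550, 1950, 2000 (q = 3 of N = 8).
Log shortfalls: ln(4700/1550) = 1.1093; ln(4700/1950) = 0.8797; ln(4700/2000) = 0.8544.
W = 2.843456 / 8 = 0.3554.

0.3554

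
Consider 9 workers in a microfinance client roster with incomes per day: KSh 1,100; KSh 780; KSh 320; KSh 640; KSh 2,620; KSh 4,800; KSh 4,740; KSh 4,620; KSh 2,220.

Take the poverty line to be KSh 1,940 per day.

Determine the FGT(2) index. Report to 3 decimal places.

Incomes under z: KSh 320, KSh 640, KSh 780, KSh 1,100 (q = 4 of N = 9).
Gap ratios (z−y)/z: (1940−320)/1940 = 0.8351; (1940−640)/1940 = 0.6701; (1940−780)/1940 = 0.5979; (1940−1100)/1940 = 0.4330.
Squared: 0.6973; 0.4490; 0.3575; 0.1875.
Sum = 1.691359; P₂ = 1.691359 / 9 = 0.188.

0.188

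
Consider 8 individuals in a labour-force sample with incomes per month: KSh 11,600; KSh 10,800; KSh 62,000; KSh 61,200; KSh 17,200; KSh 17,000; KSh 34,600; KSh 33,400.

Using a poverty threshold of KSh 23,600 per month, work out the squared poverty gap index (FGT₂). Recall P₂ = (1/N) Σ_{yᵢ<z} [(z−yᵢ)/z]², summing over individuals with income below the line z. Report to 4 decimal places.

Incomes under z: KSh 10,800, KSh 11,600, KSh 17,000, KSh 17,200 (q = 4 of N = 8).
Relative gaps: (23600−10800)/23600 = 0.5424; (23600−11600)/23600 = 0.5085; (23600−17000)/23600 = 0.2797; (23600−17200)/23600 = 0.2712.
Squared: 0.2942; 0.2585; 0.0782; 0.0735.
Sum = 0.704467; P₂ = 0.704467 / 8 = 0.0881.

0.0881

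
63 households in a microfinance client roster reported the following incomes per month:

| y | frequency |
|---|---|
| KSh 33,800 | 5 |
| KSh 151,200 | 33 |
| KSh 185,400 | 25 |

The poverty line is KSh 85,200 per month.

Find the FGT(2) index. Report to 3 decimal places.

Below z: 5×KSh 33,800 (q = 5 of N = 63).
Normalized shortfalls: (85200−33800)/85200 = 0.6033 (×5).
Squared: 0.3640 (×5).
Sum = 1.819772; P₂ = 1.819772 / 63 = 0.029.

0.029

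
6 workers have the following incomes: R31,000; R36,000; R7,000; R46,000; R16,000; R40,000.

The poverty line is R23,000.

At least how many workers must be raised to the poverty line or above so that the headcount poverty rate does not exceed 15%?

2

2 of the 6 workers are poor, so H = 2/6 = 0.333.
A headcount ratio of at most 15% allows at most ⌊0.15 × 6⌋ = 0 poor workers.
So at least 2 − 0 = 2 must be lifted.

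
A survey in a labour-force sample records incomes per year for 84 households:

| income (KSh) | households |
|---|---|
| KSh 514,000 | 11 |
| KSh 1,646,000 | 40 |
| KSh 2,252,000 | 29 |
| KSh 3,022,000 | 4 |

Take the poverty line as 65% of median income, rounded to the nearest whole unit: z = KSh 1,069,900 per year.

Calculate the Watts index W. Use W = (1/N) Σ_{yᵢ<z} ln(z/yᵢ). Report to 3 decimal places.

0.096

Incomes under z: 11×KSh 514,000 (q = 11 of N = 84).
Log shortfalls: ln(1069900/514000) = 0.7331 (×11).
W = 8.064069 / 84 = 0.096.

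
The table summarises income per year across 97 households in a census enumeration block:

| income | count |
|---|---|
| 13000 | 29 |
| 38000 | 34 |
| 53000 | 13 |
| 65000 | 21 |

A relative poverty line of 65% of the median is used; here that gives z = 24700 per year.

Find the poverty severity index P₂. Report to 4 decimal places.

Below the line: 29×13000 (q = 29 of N = 97).
Relative gaps: (24700−13000)/24700 = 0.4737 (×29).
Squared: 0.2244 (×29).
Sum = 6.506925; P₂ = 6.506925 / 97 = 0.0671.

0.0671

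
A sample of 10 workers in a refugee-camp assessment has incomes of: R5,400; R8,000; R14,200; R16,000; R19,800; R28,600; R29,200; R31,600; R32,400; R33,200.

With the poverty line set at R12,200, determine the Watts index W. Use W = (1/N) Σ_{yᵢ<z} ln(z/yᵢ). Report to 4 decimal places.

0.1237

Below the line: R5,400, R8,000 (q = 2 of N = 10).
Log shortfalls: ln(12200/5400) = 0.8150; ln(12200/8000) = 0.4220.
W = 1.237031 / 10 = 0.1237.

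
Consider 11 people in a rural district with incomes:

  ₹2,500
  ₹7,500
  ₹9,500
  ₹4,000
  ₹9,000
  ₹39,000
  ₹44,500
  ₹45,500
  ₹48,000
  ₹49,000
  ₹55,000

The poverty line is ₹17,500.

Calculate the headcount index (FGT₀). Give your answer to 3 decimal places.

0.455

5 of the 11 people have income below ₹17,500.
H = 5/11 = 0.455.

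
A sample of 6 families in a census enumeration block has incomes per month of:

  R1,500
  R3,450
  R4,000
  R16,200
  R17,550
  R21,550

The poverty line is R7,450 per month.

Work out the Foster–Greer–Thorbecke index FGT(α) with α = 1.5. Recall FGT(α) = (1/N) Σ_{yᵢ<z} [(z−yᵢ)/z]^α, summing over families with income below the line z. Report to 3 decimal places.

Incomes under z: R1,500, R3,450, R4,000 (q = 3 of N = 6).
Normalized shortfalls: (7450−1500)/7450 = 0.7987; (7450−3450)/7450 = 0.5369; (7450−4000)/7450 = 0.4631.
Raised to α = 1.5: 0.71374; 0.39342; 0.31513.
Sum = 1.422294; FGT(1.5) = 1.422294 / 6 = 0.237.

0.237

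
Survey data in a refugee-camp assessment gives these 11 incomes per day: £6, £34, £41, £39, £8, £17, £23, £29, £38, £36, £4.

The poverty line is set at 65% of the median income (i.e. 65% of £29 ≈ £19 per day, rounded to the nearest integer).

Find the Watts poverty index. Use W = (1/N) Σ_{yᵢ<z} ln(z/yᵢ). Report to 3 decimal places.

Below z: £4, £6, £8, £17 (q = 4 of N = 11).
ln(z/y) terms: ln(19/4) = 1.5581; ln(19/6) = 1.1527; ln(19/8) = 0.8650; ln(19/17) = 0.1112.
W = 3.687047 / 11 = 0.335.

0.335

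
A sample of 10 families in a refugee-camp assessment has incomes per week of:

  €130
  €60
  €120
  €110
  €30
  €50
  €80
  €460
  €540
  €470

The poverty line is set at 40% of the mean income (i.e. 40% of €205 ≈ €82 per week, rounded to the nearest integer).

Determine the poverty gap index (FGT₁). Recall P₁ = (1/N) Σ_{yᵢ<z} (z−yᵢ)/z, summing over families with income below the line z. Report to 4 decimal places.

0.1317

Below z: €30, €50, €60, €80 (q = 4 of N = 10).
Shortfall ratios: (82−30)/82 = 0.6341; (82−50)/82 = 0.3902; (82−60)/82 = 0.2683; (82−80)/82 = 0.0244.
Σ = 1.317073. Dividing by the full population N = 10 gives P₁ = 0.1317.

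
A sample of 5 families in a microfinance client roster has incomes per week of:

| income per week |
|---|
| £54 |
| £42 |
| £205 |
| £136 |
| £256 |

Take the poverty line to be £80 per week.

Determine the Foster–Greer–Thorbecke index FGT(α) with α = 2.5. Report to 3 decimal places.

0.043

Below the line: £42, £54 (q = 2 of N = 5).
Gap ratios (z−y)/z: (80−42)/80 = 0.4750; (80−54)/80 = 0.3250.
Raised to α = 2.5: 0.15550; 0.06022.
Sum = 0.215717; FGT(2.5) = 0.215717 / 5 = 0.043.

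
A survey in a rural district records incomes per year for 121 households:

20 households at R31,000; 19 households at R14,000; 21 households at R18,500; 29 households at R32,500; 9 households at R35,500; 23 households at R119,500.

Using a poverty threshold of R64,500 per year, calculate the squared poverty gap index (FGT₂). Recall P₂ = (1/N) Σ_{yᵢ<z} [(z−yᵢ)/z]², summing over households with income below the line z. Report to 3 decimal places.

Incomes under z: 19×R14,000, 21×R18,500, 20×R31,000, 29×R32,500, 9×R35,500 (q = 98 of N = 121).
Relative gaps: (64500−14000)/64500 = 0.7829 (×19); (64500−18500)/64500 = 0.7132 (×21); (64500−31000)/64500 = 0.5194 (×20); (64500−32500)/64500 = 0.4961 (×29); (64500−35500)/64500 = 0.4496 (×9).
Squared: 0.6130 (×19); 0.5086 (×21); 0.2698 (×20); 0.2461 (×29); 0.2022 (×9).
Sum = 36.680668; P₂ = 36.680668 / 121 = 0.303.

0.303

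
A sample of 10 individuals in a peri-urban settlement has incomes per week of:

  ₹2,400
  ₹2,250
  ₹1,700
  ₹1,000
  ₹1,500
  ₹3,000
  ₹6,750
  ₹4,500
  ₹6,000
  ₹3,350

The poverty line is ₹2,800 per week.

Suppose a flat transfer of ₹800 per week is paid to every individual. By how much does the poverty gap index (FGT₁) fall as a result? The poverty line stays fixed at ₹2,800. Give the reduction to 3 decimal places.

Before: below the line — ₹1,000, ₹1,500, ₹1,700, ₹2,250, ₹2,400; poverty gap index (FGT₁) = 0.18393.
After the ₹800 transfer: below the line — ₹1,800, ₹2,300, ₹2,500; poverty gap index (FGT₁) = 0.06429.
Reduction = 0.18393 − 0.06429 = 0.120.

0.120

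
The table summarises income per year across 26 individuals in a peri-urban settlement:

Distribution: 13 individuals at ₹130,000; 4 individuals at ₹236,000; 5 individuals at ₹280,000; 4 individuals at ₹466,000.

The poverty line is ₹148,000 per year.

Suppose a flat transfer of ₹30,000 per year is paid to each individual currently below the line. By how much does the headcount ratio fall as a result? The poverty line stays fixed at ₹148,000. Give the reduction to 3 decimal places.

0.500

Before: below the line — 13×₹130,000; headcount ratio = 0.50000.
After the ₹30,000 transfer: below the line — none; headcount ratio = 0.00000.
Reduction = 0.50000 − 0.00000 = 0.500.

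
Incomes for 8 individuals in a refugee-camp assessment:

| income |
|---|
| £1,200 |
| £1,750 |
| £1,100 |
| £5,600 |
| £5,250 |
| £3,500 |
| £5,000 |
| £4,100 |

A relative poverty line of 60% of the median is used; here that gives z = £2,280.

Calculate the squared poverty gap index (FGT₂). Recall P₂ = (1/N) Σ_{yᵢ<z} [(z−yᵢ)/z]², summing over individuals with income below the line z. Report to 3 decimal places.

0.068

Poor units: £1,100, £1,200, £1,750 (q = 3 of N = 8).
Shortfall ratios: (2280−1100)/2280 = 0.5175; (2280−1200)/2280 = 0.4737; (2280−1750)/2280 = 0.2325.
Squared: 0.2679; 0.2244; 0.0540.
Sum = 0.546264; P₂ = 0.546264 / 8 = 0.068.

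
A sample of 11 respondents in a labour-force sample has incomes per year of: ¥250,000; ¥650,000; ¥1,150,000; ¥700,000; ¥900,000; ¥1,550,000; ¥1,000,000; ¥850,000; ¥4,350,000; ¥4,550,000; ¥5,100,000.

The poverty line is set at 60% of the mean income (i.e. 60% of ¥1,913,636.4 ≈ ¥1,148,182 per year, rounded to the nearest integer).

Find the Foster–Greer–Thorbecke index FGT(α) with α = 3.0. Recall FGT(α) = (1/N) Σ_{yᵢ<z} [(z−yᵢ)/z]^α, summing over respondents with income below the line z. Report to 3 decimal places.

0.059

Incomes under z: ¥250,000, ¥650,000, ¥700,000, ¥850,000, ¥900,000, ¥1,000,000 (q = 6 of N = 11).
Relative gaps: (1148182−250000)/1148182 = 0.7823; (1148182−650000)/1148182 = 0.4339; (1148182−700000)/1148182 = 0.3903; (1148182−850000)/1148182 = 0.2597; (1148182−900000)/1148182 = 0.2162; (1148182−1000000)/1148182 = 0.1291.
Raised to α = 3.0: 0.47870; 0.08168; 0.05947; 0.01752; 0.01010; 0.00215.
Sum = 0.649618; FGT(3.0) = 0.649618 / 11 = 0.059.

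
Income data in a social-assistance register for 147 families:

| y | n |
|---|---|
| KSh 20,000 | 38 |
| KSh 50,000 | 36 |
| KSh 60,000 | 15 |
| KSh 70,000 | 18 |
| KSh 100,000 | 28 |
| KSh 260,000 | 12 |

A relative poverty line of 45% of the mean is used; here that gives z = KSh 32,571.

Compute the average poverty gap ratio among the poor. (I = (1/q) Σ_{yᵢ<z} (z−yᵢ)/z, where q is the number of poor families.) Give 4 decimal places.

0.3860

Incomes under z: 38×KSh 20,000 (q = 38 of N = 147).
Relative gaps: 0.3860 (×38); sum = 14.666360.
The income-gap ratio divides by q (the poor only): 14.666360 / 38 = 0.3860.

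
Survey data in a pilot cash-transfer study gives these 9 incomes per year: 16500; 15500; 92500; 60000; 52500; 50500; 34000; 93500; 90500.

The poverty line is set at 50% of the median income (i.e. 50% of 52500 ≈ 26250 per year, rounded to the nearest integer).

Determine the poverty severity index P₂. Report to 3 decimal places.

Below the line: 15500, 16500 (q = 2 of N = 9).
Normalized shortfalls: (26250−15500)/26250 = 0.4095; (26250−16500)/26250 = 0.3714.
Squared: 0.1677; 0.1380.
Sum = 0.305669; P₂ = 0.305669 / 9 = 0.034.

0.034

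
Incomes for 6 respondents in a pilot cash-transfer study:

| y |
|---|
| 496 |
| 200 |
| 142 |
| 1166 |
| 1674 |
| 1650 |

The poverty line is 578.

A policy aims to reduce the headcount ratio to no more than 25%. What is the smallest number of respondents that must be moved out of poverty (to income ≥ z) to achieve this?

Currently q = 3 of N = 6 are below the line (H = 0.500).
A headcount ratio of at most 25% allows at most ⌊0.25 × 6⌋ = 1 poor respondents.
So at least 3 − 1 = 2 must be lifted.

2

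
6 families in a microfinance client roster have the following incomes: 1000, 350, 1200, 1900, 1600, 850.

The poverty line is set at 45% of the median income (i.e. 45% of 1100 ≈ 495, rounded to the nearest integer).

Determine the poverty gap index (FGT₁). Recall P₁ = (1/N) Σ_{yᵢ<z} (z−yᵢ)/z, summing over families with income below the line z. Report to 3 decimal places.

0.049

Incomes under z: 350 (q = 1 of N = 6).
Relative gaps: (495−350)/495 = 0.2929.
Sum of shortfalls = 0.292929; P₁ averages over all N: 0.292929 / 6 = 0.049.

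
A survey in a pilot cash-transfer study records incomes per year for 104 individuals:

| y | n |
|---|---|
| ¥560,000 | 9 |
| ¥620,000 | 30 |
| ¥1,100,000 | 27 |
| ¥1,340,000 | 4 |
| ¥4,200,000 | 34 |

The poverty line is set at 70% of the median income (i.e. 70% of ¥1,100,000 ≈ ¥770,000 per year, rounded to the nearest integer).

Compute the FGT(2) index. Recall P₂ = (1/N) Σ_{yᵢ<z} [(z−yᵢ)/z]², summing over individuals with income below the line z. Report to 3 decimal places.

0.017

Poor units: 9×¥560,000, 30×¥620,000 (q = 39 of N = 104).
Shortfall ratios: (770000−560000)/770000 = 0.2727 (×9); (770000−620000)/770000 = 0.1948 (×30).
Squared: 0.0744 (×9); 0.0379 (×30).
Sum = 1.807893; P₂ = 1.807893 / 104 = 0.017.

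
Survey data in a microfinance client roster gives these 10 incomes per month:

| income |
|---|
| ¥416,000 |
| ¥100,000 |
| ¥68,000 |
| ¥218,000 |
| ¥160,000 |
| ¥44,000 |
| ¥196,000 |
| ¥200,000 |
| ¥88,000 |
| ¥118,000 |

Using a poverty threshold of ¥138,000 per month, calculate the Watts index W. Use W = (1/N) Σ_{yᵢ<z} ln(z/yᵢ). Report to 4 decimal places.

Below the line: ¥44,000, ¥68,000, ¥88,000, ¥100,000, ¥118,000 (q = 5 of N = 10).
Log gaps: ln(138000/44000) = 1.1431; ln(138000/68000) = 0.7077; ln(138000/88000) = 0.4499; ln(138000/100000) = 0.3221; ln(138000/118000) = 0.1566.
W = 2.779379 / 10 = 0.2779.

0.2779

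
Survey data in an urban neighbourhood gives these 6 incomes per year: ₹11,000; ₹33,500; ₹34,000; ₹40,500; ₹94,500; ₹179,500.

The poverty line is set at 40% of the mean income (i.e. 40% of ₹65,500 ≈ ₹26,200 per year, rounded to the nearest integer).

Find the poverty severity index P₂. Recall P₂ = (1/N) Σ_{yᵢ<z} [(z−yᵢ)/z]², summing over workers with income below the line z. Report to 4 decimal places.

Below z: ₹11,000 (q = 1 of N = 6).
Gap ratios (z−y)/z: (26200−11000)/26200 = 0.5802.
Squared: 0.3366.
Sum = 0.336577; P₂ = 0.336577 / 6 = 0.0561.

0.0561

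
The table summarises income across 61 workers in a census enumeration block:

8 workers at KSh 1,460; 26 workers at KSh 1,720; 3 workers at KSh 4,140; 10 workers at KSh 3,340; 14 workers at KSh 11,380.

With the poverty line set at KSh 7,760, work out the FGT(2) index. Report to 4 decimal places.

0.4086

Below the line: 8×KSh 1,460, 26×KSh 1,720, 10×KSh 3,340, 3×KSh 4,140 (q = 47 of N = 61).
Shortfall ratios: (7760−1460)/7760 = 0.8119 (×8); (7760−1720)/7760 = 0.7784 (×26); (7760−3340)/7760 = 0.5696 (×10); (7760−4140)/7760 = 0.4665 (×3).
Squared: 0.6591 (×8); 0.6058 (×26); 0.3244 (×10); 0.2176 (×3).
Sum = 24.921598; P₂ = 24.921598 / 61 = 0.4086.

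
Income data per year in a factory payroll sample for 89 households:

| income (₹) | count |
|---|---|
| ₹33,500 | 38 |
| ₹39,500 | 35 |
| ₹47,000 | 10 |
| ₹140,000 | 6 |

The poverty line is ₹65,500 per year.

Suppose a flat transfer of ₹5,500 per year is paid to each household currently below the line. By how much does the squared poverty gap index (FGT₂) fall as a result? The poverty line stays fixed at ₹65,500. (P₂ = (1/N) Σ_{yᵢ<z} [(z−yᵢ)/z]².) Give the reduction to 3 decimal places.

Before: below the line — 38×₹33,500, 35×₹39,500, 10×₹47,000; squared poverty gap index (FGT₂) = 0.17284.
After the ₹5,500 transfer: below the line — 38×₹39,000, 35×₹45,000, 10×₹52,500; squared poverty gap index (FGT₂) = 0.11284.
Reduction = 0.17284 − 0.11284 = 0.060.

0.060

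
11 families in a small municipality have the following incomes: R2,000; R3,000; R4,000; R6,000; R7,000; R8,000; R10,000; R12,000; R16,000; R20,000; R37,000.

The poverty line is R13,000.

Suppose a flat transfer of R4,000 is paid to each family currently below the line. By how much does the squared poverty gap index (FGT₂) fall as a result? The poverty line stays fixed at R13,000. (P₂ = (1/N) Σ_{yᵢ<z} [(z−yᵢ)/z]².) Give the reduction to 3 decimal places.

Before: below the line — R2,000, R3,000, R4,000, R6,000, R7,000, R8,000, R10,000, R12,000; squared poverty gap index (FGT₂) = 0.22700.
After the R4,000 transfer: below the line — R6,000, R7,000, R8,000, R10,000, R11,000, R12,000; squared poverty gap index (FGT₂) = 0.06670.
Reduction = 0.22700 − 0.06670 = 0.160.

0.160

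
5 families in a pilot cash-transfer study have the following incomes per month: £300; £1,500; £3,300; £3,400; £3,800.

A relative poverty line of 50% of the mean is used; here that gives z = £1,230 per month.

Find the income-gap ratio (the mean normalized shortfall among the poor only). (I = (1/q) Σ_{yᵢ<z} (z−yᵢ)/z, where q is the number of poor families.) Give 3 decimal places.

0.756

Poor units: £300 (q = 1 of N = 5).
Shortfall ratios (z−y)/z: 0.7561; sum = 0.756098.
I averages over the q = 1 poor units only: 0.756098 / 1 = 0.756.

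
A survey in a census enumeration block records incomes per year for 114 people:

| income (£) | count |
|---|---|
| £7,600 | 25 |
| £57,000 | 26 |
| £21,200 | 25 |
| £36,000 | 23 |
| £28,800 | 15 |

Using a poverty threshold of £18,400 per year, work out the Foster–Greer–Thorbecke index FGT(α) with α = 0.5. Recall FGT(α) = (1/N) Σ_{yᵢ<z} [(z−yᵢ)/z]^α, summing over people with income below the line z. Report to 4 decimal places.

Below z: 25×£7,600 (q = 25 of N = 114).
Normalized shortfalls: (18400−7600)/18400 = 0.5870 (×25).
Raised to α = 0.5: 0.76613 (×25).
Sum = 19.153272; FGT(0.5) = 19.153272 / 114 = 0.1680.

0.1680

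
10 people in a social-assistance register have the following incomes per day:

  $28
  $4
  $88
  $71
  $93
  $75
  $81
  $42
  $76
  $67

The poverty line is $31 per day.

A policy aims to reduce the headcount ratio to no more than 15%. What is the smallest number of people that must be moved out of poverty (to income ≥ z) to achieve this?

1

2 of the 10 people are poor, so H = 2/10 = 0.200.
A headcount ratio of at most 15% allows at most ⌊0.15 × 10⌋ = 1 poor people.
So at least 2 − 1 = 1 must be lifted.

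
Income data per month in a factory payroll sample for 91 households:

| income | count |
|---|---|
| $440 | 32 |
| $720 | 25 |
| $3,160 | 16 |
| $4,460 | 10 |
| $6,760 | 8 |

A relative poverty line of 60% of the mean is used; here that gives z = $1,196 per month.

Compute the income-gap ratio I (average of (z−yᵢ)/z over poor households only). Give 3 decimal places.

Below the line: 32×$440, 25×$720 (q = 57 of N = 91).
Shortfall ratios (z−y)/z: 0.6321 (×32), 0.3980 (×25); sum = 30.177258.
The income-gap ratio divides by q (the poor only): 30.177258 / 57 = 0.529.

0.529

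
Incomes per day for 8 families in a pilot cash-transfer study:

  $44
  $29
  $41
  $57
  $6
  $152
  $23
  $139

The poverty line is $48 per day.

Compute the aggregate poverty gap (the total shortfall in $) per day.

Below z: $6, $23, $29, $41, $44 (q = 5 of N = 8).
Individual gaps: 48−6 = 42; 48−23 = 25; 48−29 = 19; 48−41 = 7; 48−44 = 4.
Aggregate gap = $97.

$97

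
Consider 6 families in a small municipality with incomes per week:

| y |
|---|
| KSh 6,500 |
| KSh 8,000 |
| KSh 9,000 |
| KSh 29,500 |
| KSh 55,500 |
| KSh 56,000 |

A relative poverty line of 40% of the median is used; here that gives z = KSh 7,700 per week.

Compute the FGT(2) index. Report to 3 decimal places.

Below z: KSh 6,500 (q = 1 of N = 6).
Relative gaps: (7700−6500)/7700 = 0.1558.
Squared: 0.0243.
Sum = 0.024287; P₂ = 0.024287 / 6 = 0.004.

0.004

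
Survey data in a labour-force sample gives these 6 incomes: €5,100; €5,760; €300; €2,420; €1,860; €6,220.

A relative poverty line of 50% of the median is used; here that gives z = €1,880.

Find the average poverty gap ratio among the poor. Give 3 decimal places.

0.426

Poor units: €300, €1,860 (q = 2 of N = 6).
Relative gaps: 0.8404, 0.0106; sum = 0.851064.
The income-gap ratio divides by q (the poor only): 0.851064 / 2 = 0.426.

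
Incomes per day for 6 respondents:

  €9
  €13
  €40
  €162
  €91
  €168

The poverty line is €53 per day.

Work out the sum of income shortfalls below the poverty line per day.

Below the line: €9, €13, €40 (q = 3 of N = 6).
Individual gaps: 53−9 = 44; 53−13 = 40; 53−40 = 13.
Aggregate gap = €97.

€97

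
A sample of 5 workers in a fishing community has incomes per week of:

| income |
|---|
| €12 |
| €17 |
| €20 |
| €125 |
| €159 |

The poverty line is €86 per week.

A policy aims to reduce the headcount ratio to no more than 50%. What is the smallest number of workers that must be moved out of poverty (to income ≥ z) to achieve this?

Currently q = 3 of N = 5 are below the line (H = 0.600).
A headcount ratio of at most 50% allows at most ⌊0.50 × 5⌋ = 2 poor workers.
So at least 3 − 2 = 1 must be lifted.

1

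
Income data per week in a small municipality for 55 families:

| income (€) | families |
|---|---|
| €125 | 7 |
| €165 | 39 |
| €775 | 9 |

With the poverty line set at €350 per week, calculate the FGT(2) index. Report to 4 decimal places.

0.2507

Poor units: 7×€125, 39×€165 (q = 46 of N = 55).
Gap ratios (z−y)/z: (350−125)/350 = 0.6429 (×7); (350−165)/350 = 0.5286 (×39).
Squared: 0.4133 (×7); 0.2794 (×39).
Sum = 13.788980; P₂ = 13.788980 / 55 = 0.2507.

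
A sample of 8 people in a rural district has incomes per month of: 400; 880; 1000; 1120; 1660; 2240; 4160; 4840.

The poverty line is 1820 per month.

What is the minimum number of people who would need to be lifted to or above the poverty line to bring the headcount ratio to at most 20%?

4

Currently q = 5 of N = 8 are below the line (H = 0.625).
A headcount ratio of at most 20% allows at most ⌊0.20 × 8⌋ = 1 poor people.
So at least 5 − 1 = 4 must be lifted.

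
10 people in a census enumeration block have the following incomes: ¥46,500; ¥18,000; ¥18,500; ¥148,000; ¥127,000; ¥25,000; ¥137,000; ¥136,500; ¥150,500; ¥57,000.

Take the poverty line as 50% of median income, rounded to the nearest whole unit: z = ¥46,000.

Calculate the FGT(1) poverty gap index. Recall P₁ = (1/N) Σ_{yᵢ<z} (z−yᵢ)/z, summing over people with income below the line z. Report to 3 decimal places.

Below the line: ¥18,000, ¥18,500, ¥25,000 (q = 3 of N = 10).
Normalized shortfalls: (46000−18000)/46000 = 0.6087; (46000−18500)/46000 = 0.5978; (46000−25000)/46000 = 0.4565.
Sum of shortfalls = 1.663043; P₁ averages over all N: 1.663043 / 10 = 0.166.

0.166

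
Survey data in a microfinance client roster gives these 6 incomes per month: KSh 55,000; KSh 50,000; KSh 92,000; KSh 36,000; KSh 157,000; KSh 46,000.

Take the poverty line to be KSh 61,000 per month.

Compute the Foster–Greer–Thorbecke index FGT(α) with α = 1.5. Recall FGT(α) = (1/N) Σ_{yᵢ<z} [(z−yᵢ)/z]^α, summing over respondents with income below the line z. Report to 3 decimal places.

0.082

Below the line: KSh 36,000, KSh 46,000, KSh 50,000, KSh 55,000 (q = 4 of N = 6).
Normalized shortfalls: (61000−36000)/61000 = 0.4098; (61000−46000)/61000 = 0.2459; (61000−50000)/61000 = 0.1803; (61000−55000)/61000 = 0.0984.
Raised to α = 1.5: 0.26237; 0.12194; 0.07658; 0.03085.
Sum = 0.491734; FGT(1.5) = 0.491734 / 6 = 0.082.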